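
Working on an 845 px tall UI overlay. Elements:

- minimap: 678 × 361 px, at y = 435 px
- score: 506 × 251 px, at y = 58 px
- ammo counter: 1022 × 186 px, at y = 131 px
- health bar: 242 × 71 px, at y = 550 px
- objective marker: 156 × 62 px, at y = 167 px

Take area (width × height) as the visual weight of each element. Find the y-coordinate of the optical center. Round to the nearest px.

y ≈ 254

Areas: minimap 678·361 = 244758, score 506·251 = 127006, ammo counter 1022·186 = 190092, health bar 242·71 = 17182, objective marker 156·62 = 9672. Total weight = 588710.
y: (244758·435 + 127006·58 + 190092·131 + 17182·550 + 9672·167) / 588710 = 149803454 / 588710 ≈ 254.46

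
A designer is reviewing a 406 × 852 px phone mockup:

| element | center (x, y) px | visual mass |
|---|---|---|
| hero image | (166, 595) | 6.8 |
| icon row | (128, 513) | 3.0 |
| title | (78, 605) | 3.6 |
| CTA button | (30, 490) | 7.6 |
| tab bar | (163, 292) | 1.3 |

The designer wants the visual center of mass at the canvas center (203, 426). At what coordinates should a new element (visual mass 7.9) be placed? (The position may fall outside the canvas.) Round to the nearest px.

(493, 126)

After adding the new element, total weight = 6.8 + 3.0 + 3.6 + 7.6 + 1.3 + 7.9 = 30.2.
x: target moment 30.2×203 = 6130.6; current 6.8·166 + 3.0·128 + 3.6·78 + 7.6·30 + 1.3·163 = 2233.5; the new element supplies 3897.1, so x = 3897.1/7.9 ≈ 493.30.
y: target moment 30.2×426 = 12865.2; current 6.8·595 + 3.0·513 + 3.6·605 + 7.6·490 + 1.3·292 = 11866.6; the new element supplies 998.6, so y = 998.6/7.9 ≈ 126.41.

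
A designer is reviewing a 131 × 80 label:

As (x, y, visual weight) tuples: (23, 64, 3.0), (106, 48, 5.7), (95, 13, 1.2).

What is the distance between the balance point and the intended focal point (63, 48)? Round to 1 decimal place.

Total weight = 3.0 + 5.7 + 1.2 = 9.9.
x-moment: 3.0·23 + 5.7·106 + 1.2·95 = 787.2; centroid 787.2/9.9 ≈ 79.52.
y-moment: 3.0·64 + 5.7·48 + 1.2·13 = 481.2; centroid 481.2/9.9 ≈ 48.61.
Relative to (63, 48): Δ = (16.52, 0.61); |Δ| = √(16.52² + 0.61²) ≈ 16.53.

≈ 16.5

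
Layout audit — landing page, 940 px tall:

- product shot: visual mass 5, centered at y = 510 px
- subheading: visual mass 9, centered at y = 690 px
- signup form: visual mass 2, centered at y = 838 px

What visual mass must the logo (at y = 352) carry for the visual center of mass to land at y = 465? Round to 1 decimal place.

Existing Σw = 16 (5 + 9 + 2); existing moment 5·510 + 9·690 + 2·838 = 10436.
Set Σw·y/Σw = 465: (10436 + 352w) = 465·(16 + w).
Solving: w = (465·16 − 10436) / (352 − 465) = -2996 / -113 ≈ 26.51.

w ≈ 26.5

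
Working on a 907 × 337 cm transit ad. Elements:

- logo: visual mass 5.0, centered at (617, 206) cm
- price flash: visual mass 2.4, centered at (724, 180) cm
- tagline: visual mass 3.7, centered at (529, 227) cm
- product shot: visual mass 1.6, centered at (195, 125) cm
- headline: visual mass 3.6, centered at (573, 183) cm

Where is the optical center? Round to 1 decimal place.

Total weight = 5.0 + 2.4 + 3.7 + 1.6 + 3.6 = 16.3.
x-moment: 5.0·617 + 2.4·724 + 3.7·529 + 1.6·195 + 3.6·573 = 9154.7; centroid 9154.7/16.3 ≈ 561.64.
y-moment: 5.0·206 + 2.4·180 + 3.7·227 + 1.6·125 + 3.6·183 = 3160.7; centroid 3160.7/16.3 ≈ 193.91.

(561.6, 193.9)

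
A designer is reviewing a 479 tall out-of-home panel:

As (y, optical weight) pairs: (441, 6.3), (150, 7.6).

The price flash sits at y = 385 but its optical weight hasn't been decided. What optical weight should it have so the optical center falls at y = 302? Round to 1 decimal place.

w ≈ 3.4

Known weights sum to 6.3 + 7.6 = 13.9; their moment is 6.3·441 + 7.6·150 = 3918.3.
For the centroid to hit 302: (3918.3 + w·385) / (13.9 + w) = 302.
Rearranging, w·(385 − 302) = 302·13.9 − 3918.3 = 279.5, so w ≈ 279.5/83 = 3.37.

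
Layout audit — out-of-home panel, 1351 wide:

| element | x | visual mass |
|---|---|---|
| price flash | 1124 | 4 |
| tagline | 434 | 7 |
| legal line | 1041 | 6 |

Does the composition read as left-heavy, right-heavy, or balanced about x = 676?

Total weight = 4 + 7 + 6 = 17.
x-moment: 4·1124 + 7·434 + 6·1041 = 13780; centroid 13780/17 ≈ 810.59.
810.6 lies right of the midline 676, so the layout is right-heavy.

right-heavy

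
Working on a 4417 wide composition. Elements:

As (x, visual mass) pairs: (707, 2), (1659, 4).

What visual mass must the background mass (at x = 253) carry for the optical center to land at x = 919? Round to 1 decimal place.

Fixed elements: Σw = 2 + 4 = 6, Σw·x = 2·707 + 4·1659 = 8050.
For the centroid to hit 919: (8050 + w·253) / (6 + w) = 919.
Rearranging, w·(253 − 919) = 919·6 − 8050 = -2536, so w ≈ -2536/-666 = 3.81.

w ≈ 3.8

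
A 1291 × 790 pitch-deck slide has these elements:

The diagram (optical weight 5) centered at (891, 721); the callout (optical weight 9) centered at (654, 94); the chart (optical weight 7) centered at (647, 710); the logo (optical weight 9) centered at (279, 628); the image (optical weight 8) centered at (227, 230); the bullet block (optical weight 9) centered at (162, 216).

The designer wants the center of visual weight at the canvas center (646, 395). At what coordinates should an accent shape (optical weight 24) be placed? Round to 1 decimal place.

New total weight: (5 + 9 + 7 + 9 + 8 + 9) + 24 = 71.
x: target moment 71×646 = 45866; current 5·891 + 9·654 + 7·647 + 9·279 + 8·227 + 9·162 = 20655; the accent shape supplies 25211, so x = 25211/24 ≈ 1050.46.
y: target moment 71×395 = 28045; current 5·721 + 9·94 + 7·710 + 9·628 + 8·230 + 9·216 = 18857; the accent shape supplies 9188, so y = 9188/24 ≈ 382.83.

(1050.5, 382.8)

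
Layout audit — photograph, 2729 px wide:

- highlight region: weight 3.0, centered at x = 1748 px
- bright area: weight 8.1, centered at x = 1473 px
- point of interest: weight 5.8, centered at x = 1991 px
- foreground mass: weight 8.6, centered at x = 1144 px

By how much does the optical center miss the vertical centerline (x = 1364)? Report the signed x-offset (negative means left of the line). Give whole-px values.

≈ 148 px

Weights sum to 3.0 + 8.1 + 5.8 + 8.6 = 25.5.
x: (3.0·1748 + 8.1·1473 + 5.8·1991 + 8.6·1144) / 25.5 = 38561.5 / 25.5 ≈ 1512.22
Offset from x = 1364: 1512.22 − 1364 ≈ 148.22.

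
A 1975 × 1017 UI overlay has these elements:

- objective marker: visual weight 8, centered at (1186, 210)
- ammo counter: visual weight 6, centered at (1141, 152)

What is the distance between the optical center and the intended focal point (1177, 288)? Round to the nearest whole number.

Weights sum to 8 + 6 = 14.
x-moment: 8·1186 + 6·1141 = 16334; centroid 16334/14 ≈ 1166.71.
y-moment: 8·210 + 6·152 = 2592; centroid 2592/14 ≈ 185.14.
Relative to (1177, 288): Δ = (-10.29, -102.86); |Δ| = √(-10.29² + -102.86²) ≈ 103.37.

≈ 103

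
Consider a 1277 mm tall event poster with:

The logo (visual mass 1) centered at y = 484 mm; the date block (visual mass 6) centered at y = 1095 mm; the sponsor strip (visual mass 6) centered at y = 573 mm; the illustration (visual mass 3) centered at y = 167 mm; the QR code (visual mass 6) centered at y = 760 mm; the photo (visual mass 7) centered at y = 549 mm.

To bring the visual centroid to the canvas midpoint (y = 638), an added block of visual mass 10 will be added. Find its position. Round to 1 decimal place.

y ≈ 548.6

With the added block, Σw becomes 1 + 6 + 6 + 3 + 6 + 7 + 10 = 39.
Along y: (19396 + 10·y) / 39 = 638 (existing moment 1·484 + 6·1095 + 6·573 + 3·167 + 6·760 + 7·549 = 19396) ⇒ y = (24882 − 19396) / 10 ≈ 548.60.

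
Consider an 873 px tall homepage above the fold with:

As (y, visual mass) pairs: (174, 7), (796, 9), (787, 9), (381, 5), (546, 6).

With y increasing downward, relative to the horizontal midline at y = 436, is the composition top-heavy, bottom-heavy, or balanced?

Total weight = 7 + 9 + 9 + 5 + 6 = 36.
y: (7·174 + 9·796 + 9·787 + 5·381 + 6·546) / 36 = 20646 / 36 ≈ 573.50
573.5 vs midline 436 → bottom-heavy.

bottom-heavy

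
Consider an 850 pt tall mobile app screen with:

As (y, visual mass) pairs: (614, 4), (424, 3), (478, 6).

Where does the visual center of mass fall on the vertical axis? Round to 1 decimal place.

y ≈ 507.4

Σw = 4 + 3 + 6 = 13.
y: (4·614 + 3·424 + 6·478) / 13 = 6596 / 13 ≈ 507.38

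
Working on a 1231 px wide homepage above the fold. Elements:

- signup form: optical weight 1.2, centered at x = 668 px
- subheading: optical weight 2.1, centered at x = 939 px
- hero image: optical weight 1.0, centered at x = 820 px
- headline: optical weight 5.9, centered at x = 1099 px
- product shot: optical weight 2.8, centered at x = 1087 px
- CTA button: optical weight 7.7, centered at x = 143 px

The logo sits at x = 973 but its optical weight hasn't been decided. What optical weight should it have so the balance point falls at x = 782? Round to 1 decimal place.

w ≈ 10.3

Known weights sum to 1.2 + 2.1 + 1.0 + 5.9 + 2.8 + 7.7 = 20.7; their moment is 1.2·668 + 2.1·939 + 1.0·820 + 5.9·1099 + 2.8·1087 + 7.7·143 = 14222.3.
For the centroid to hit 782: (14222.3 + w·973) / (20.7 + w) = 782.
So w = (782·20.7 − 14222.3)/(973 − 782) = 1965.1/191 ≈ 10.29.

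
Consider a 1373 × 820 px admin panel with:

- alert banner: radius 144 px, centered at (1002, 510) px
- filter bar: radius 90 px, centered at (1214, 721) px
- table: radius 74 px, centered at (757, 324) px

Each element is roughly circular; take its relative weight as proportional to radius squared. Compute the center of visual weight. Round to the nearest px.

(1013, 530)

r² weights: alert banner 144² = 20736, filter bar 90² = 8100, table 74² = 5476. Total = 34312.
x-moment: 20736·1002 + 8100·1214 + 5476·757 = 34756204; centroid 34756204/34312 ≈ 1012.95.
y-moment: 20736·510 + 8100·721 + 5476·324 = 18189684; centroid 18189684/34312 ≈ 530.13.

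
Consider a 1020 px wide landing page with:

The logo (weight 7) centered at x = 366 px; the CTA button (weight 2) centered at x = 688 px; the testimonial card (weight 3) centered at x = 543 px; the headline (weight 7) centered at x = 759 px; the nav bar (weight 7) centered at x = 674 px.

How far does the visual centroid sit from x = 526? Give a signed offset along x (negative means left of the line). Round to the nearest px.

Weights sum to 7 + 2 + 3 + 7 + 7 = 26.
x-moment: 7·366 + 2·688 + 3·543 + 7·759 + 7·674 = 15598; centroid 15598/26 ≈ 599.92.
Difference: 599.92 − 526 ≈ 73.92.

≈ 74 px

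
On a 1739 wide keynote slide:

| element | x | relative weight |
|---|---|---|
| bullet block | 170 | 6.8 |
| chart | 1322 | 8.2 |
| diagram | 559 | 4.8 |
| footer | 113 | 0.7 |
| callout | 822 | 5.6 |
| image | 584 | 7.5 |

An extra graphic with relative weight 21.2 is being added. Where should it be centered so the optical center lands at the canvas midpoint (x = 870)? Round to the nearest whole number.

x ≈ 1129

With the extra graphic, Σw becomes 6.8 + 8.2 + 4.8 + 0.7 + 5.6 + 7.5 + 21.2 = 54.8.
Along x: (23741.9 + 21.2·x) / 54.8 = 870 (existing moment 6.8·170 + 8.2·1322 + 4.8·559 + 0.7·113 + 5.6·822 + 7.5·584 = 23741.9) ⇒ x = (47676.0 − 23741.9) / 21.2 ≈ 1128.97.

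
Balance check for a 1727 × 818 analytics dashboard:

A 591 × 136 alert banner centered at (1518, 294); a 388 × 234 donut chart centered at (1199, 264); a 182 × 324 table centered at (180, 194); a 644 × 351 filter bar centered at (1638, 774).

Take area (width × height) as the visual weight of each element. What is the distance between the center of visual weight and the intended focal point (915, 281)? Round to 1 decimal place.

Areas: alert banner 591·136 = 80376, donut chart 388·234 = 90792, table 182·324 = 58968, filter bar 644·351 = 226044. Total weight = 456180.
x-moment: 80376·1518 + 90792·1199 + 58968·180 + 226044·1638 = 611744688; centroid 611744688/456180 ≈ 1341.02.
y-moment: 80376·294 + 90792·264 + 58968·194 + 226044·774 = 233997480; centroid 233997480/456180 ≈ 512.95.
Relative to (915, 281): Δ = (426.02, 231.95); |Δ| = √(426.02² + 231.95²) ≈ 485.07.

≈ 485.1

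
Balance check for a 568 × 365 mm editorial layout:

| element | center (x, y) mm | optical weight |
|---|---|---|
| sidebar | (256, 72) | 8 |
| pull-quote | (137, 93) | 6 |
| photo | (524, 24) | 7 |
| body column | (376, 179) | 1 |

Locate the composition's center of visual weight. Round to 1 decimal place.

(314.3, 67.3)

Weights sum to 8 + 6 + 7 + 1 = 22.
x-moment: 8·256 + 6·137 + 7·524 + 1·376 = 6914; centroid 6914/22 ≈ 314.27.
y-moment: 8·72 + 6·93 + 7·24 + 1·179 = 1481; centroid 1481/22 ≈ 67.32.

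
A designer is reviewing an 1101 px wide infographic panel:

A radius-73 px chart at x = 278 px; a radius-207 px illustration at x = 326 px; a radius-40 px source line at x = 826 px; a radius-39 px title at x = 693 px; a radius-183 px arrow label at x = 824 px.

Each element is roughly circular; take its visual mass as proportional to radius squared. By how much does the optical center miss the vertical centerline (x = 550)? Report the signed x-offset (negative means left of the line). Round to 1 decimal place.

≈ -14.3 px

r² weights: chart 73² = 5329, illustration 207² = 42849, source line 40² = 1600, title 39² = 1521, arrow label 183² = 33489. Total = 84788.
Σw·x = 5329·278 + 42849·326 + 1600·826 + 1521·693 + 33489·824 = 45420825, so x̄ = 45420825/84788 ≈ 535.70.
Offset from x = 550: 535.70 − 550 ≈ -14.30.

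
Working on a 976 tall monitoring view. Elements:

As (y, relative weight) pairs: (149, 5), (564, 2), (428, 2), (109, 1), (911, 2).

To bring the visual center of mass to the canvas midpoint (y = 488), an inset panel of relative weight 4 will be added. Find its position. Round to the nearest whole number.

y ≈ 787

After adding the inset panel, total weight = 5 + 2 + 2 + 1 + 2 + 4 = 16.
y: need Σw·y = 16·488 = 7808. Existing = 5·149 + 2·564 + 2·428 + 1·109 + 2·911 = 4660. Remainder 3148 / 4 ≈ 787.00.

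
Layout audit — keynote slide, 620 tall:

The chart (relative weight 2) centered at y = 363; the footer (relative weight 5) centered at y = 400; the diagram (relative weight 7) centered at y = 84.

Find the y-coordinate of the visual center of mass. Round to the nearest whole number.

Σw = 2 + 5 + 7 = 14.
Σw·y = 2·363 + 5·400 + 7·84 = 3314, so ȳ = 3314/14 ≈ 236.71.

y ≈ 237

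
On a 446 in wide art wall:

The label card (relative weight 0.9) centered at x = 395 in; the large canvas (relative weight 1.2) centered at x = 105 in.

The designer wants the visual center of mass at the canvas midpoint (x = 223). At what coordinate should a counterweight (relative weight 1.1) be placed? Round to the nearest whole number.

After adding the counterweight, total weight = 0.9 + 1.2 + 1.1 = 3.2.
Along x: (481.5 + 1.1·x) / 3.2 = 223 (existing moment 0.9·395 + 1.2·105 = 481.5) ⇒ x = (713.6 − 481.5) / 1.1 ≈ 211.00.

x ≈ 211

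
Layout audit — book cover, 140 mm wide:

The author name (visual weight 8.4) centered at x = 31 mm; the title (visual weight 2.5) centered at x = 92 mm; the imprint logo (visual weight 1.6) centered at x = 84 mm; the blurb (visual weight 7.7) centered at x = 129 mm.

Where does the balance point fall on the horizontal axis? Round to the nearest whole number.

Weights sum to 8.4 + 2.5 + 1.6 + 7.7 = 20.2.
Σw·x = 8.4·31 + 2.5·92 + 1.6·84 + 7.7·129 = 1618.1, so x̄ = 1618.1/20.2 ≈ 80.10.

x ≈ 80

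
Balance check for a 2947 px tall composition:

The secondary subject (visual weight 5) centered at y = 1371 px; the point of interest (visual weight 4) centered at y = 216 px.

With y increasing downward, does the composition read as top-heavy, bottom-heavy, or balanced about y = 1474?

top-heavy

Weights sum to 5 + 4 = 9.
y-moment: 5·1371 + 4·216 = 7719; centroid 7719/9 ≈ 857.67.
857.7 vs midline 1474 → top-heavy.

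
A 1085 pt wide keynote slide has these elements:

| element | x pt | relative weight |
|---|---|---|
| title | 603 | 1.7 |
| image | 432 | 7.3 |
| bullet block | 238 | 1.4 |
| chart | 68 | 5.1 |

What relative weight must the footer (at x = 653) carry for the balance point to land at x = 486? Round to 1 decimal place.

Fixed elements: Σw = 1.7 + 7.3 + 1.4 + 5.1 = 15.5, Σw·x = 1.7·603 + 7.3·432 + 1.4·238 + 5.1·68 = 4858.7.
For the centroid to hit 486: (4858.7 + w·653) / (15.5 + w) = 486.
Solving: w = (486·15.5 − 4858.7) / (653 − 486) = 2674.3 / 167 ≈ 16.01.

w ≈ 16.0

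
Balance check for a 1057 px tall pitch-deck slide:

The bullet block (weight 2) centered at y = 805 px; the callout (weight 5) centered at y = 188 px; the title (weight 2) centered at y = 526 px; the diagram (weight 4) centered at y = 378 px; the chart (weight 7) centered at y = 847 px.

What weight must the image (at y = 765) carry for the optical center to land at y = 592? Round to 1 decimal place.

Existing Σw = 20 (2 + 5 + 2 + 4 + 7); existing moment 2·805 + 5·188 + 2·526 + 4·378 + 7·847 = 11043.
For the centroid to hit 592: (11043 + w·765) / (20 + w) = 592.
Rearranging, w·(765 − 592) = 592·20 − 11043 = 797, so w ≈ 797/173 = 4.61.

w ≈ 4.6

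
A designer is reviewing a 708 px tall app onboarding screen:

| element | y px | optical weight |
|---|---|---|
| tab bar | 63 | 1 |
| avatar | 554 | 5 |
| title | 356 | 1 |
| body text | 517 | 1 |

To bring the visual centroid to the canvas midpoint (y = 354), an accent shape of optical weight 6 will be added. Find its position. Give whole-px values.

y ≈ 208

New total weight: (1 + 5 + 1 + 1) + 6 = 14.
y: target moment 14×354 = 4956; current 1·63 + 5·554 + 1·356 + 1·517 = 3706; the accent shape supplies 1250, so y = 1250/6 ≈ 208.33.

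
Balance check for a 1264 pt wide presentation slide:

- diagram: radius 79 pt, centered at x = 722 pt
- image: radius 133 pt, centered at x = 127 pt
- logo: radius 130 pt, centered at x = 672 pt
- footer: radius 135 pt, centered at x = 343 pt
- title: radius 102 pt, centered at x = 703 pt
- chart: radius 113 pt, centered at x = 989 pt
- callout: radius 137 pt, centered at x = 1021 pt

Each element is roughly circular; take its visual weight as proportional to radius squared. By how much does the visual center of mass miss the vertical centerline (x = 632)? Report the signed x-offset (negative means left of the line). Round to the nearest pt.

r² weights: diagram 79² = 6241, image 133² = 17689, logo 130² = 16900, footer 135² = 18225, title 102² = 10404, chart 113² = 12769, callout 137² = 18769. Total = 100997.
Σw·x = 63466182; x̄ = 63466182/100997 ≈ 628.40.
Against x = 632, that's 628.40 − 632 = -3.60.

≈ -4 pt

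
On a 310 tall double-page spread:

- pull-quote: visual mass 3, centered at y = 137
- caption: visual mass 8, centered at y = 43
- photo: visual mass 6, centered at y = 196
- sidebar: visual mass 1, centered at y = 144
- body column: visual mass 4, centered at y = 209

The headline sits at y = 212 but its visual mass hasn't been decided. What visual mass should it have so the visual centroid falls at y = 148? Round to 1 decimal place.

Fixed elements: Σw = 3 + 8 + 6 + 1 + 4 = 22, Σw·y = 3·137 + 8·43 + 6·196 + 1·144 + 4·209 = 2911.
For the centroid to hit 148: (2911 + w·212) / (22 + w) = 148.
Solving: w = (148·22 − 2911) / (212 − 148) = 345 / 64 ≈ 5.39.

w ≈ 5.4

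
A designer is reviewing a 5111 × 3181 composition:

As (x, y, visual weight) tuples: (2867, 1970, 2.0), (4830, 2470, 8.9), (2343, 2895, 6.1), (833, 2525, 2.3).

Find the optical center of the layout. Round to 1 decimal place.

(3364.2, 2559.1)

Weights sum to 2.0 + 8.9 + 6.1 + 2.3 = 19.3.
x: (2.0·2867 + 8.9·4830 + 6.1·2343 + 2.3·833) / 19.3 = 64929.2 / 19.3 ≈ 3364.21
y: (2.0·1970 + 8.9·2470 + 6.1·2895 + 2.3·2525) / 19.3 = 49390.0 / 19.3 ≈ 2559.07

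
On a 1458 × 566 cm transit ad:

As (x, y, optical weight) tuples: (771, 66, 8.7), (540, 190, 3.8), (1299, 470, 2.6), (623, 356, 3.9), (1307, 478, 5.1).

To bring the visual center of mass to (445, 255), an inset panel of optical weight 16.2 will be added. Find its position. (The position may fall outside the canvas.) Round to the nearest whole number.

After adding the inset panel, total weight = 8.7 + 3.8 + 2.6 + 3.9 + 5.1 + 16.2 = 40.3.
x: target moment 40.3×445 = 17933.5; current 8.7·771 + 3.8·540 + 2.6·1299 + 3.9·623 + 5.1·1307 = 21232.5; the inset panel supplies -3299.0, so x = -3299.0/16.2 ≈ -203.64.
y: target moment 40.3×255 = 10276.5; current 8.7·66 + 3.8·190 + 2.6·470 + 3.9·356 + 5.1·478 = 6344.4; the inset panel supplies 3932.1, so y = 3932.1/16.2 ≈ 242.72.

(-204, 243)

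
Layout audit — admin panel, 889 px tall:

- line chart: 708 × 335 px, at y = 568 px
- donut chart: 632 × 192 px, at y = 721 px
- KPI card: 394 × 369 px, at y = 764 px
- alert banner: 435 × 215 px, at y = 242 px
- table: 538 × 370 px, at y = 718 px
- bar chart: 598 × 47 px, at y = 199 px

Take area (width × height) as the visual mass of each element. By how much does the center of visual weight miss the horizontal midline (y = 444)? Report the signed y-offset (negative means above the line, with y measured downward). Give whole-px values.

≈ 168 px

Areas: line chart 708·335 = 237180, donut chart 632·192 = 121344, KPI card 394·369 = 145386, alert banner 435·215 = 93525, table 538·370 = 199060, bar chart 598·47 = 28106. Total weight = 824601.
y: moment 504433392 / weight 824601 ≈ 611.73
Difference: 611.73 − 444 ≈ 167.73.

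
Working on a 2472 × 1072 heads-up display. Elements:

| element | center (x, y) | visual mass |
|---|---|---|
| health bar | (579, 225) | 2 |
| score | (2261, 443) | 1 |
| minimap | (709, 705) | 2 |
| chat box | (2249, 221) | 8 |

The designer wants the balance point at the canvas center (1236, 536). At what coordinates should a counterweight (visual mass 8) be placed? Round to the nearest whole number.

After adding the counterweight, total weight = 2 + 1 + 2 + 8 + 8 = 21.
x: target moment 21×1236 = 25956; current 2·579 + 1·2261 + 2·709 + 8·2249 = 22829; the counterweight supplies 3127, so x = 3127/8 ≈ 390.88.
y: target moment 21×536 = 11256; current 2·225 + 1·443 + 2·705 + 8·221 = 4071; the counterweight supplies 7185, so y = 7185/8 ≈ 898.12.

(391, 898)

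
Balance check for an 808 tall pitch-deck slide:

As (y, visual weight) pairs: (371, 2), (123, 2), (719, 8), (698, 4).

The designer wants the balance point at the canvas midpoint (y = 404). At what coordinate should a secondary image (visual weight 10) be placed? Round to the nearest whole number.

y ≈ 97

New total weight: (2 + 2 + 8 + 4) + 10 = 26.
Along y: (9532 + 10·y) / 26 = 404 (existing moment 2·371 + 2·123 + 8·719 + 4·698 = 9532) ⇒ y = (10504 − 9532) / 10 ≈ 97.20.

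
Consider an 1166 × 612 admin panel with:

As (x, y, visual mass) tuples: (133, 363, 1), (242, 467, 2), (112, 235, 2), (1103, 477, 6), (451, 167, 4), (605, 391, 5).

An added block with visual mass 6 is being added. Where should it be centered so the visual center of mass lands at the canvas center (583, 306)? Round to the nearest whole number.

New total weight: (1 + 2 + 2 + 6 + 4 + 5) + 6 = 26.
x: target moment 26×583 = 15158; current 1·133 + 2·242 + 2·112 + 6·1103 + 4·451 + 5·605 = 12288; the added block supplies 2870, so x = 2870/6 ≈ 478.33.
y: target moment 26×306 = 7956; current 1·363 + 2·467 + 2·235 + 6·477 + 4·167 + 5·391 = 7252; the added block supplies 704, so y = 704/6 ≈ 117.33.

(478, 117)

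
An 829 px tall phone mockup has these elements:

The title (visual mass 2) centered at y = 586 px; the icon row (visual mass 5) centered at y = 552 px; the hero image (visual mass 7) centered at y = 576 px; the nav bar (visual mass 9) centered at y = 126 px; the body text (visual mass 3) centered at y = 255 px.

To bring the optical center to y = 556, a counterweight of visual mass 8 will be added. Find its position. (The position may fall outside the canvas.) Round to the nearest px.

y ≈ 1130

New total weight: (2 + 5 + 7 + 9 + 3) + 8 = 34.
Along y: (9863 + 8·y) / 34 = 556 (existing moment 2·586 + 5·552 + 7·576 + 9·126 + 3·255 = 9863) ⇒ y = (18904 − 9863) / 8 ≈ 1130.12.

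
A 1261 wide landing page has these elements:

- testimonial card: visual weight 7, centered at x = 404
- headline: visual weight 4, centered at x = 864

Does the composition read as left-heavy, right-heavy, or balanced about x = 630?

left-heavy

Total weight = 7 + 4 = 11.
x-moment: 7·404 + 4·864 = 6284; centroid 6284/11 ≈ 571.27.
571.3 lies left of the midline 630, so the layout is left-heavy.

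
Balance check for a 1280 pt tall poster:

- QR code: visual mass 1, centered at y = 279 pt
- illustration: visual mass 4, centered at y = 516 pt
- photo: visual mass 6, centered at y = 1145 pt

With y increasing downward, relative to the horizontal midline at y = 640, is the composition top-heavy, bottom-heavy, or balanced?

Σw = 1 + 4 + 6 = 11.
y: (1·279 + 4·516 + 6·1145) / 11 = 9213 / 11 ≈ 837.55
837.5 lies below (larger y than) the midline 640, so the layout is bottom-heavy.

bottom-heavy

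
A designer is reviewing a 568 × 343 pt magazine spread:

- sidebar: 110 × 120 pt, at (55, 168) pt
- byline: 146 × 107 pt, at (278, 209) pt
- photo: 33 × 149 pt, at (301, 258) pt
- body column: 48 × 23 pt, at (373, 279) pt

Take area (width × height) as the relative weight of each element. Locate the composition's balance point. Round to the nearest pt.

Areas → weights: sidebar 110·120 = 13200, byline 146·107 = 15622, photo 33·149 = 4917, body column 48·23 = 1104; Σw = 34843.
x-moment: 13200·55 + 15622·278 + 4917·301 + 1104·373 = 6960725; centroid 6960725/34843 ≈ 199.77.
y-moment: 13200·168 + 15622·209 + 4917·258 + 1104·279 = 7059200; centroid 7059200/34843 ≈ 202.60.

(200, 203)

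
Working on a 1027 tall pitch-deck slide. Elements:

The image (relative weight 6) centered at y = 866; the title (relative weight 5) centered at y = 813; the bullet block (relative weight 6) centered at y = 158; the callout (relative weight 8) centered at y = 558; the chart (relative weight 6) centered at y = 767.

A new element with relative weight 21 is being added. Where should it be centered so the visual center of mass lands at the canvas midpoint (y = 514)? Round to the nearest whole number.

After adding the new element, total weight = 6 + 5 + 6 + 8 + 6 + 21 = 52.
y: target moment 52×514 = 26728; current 6·866 + 5·813 + 6·158 + 8·558 + 6·767 = 19275; the new element supplies 7453, so y = 7453/21 ≈ 354.90.

y ≈ 355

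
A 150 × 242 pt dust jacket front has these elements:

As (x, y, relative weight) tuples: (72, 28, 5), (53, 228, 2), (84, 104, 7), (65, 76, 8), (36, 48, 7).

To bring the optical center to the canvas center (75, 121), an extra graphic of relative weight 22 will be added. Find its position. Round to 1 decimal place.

(90.9, 177.4)

With the extra graphic, Σw becomes 5 + 2 + 7 + 8 + 7 + 22 = 51.
Along x: (1826 + 22·x) / 51 = 75 (existing moment 5·72 + 2·53 + 7·84 + 8·65 + 7·36 = 1826) ⇒ x = (3825 − 1826) / 22 ≈ 90.86.
Along y: (2268 + 22·y) / 51 = 121 (existing moment 5·28 + 2·228 + 7·104 + 8·76 + 7·48 = 2268) ⇒ y = (6171 − 2268) / 22 ≈ 177.41.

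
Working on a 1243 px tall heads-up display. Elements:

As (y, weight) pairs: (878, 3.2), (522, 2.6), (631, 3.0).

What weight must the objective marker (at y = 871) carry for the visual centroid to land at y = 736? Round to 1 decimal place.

w ≈ 3.1

Fixed elements: Σw = 3.2 + 2.6 + 3.0 = 8.8, Σw·y = 3.2·878 + 2.6·522 + 3.0·631 = 6059.8.
For the centroid to hit 736: (6059.8 + w·871) / (8.8 + w) = 736.
Solving: w = (736·8.8 − 6059.8) / (871 − 736) = 417.0 / 135 ≈ 3.09.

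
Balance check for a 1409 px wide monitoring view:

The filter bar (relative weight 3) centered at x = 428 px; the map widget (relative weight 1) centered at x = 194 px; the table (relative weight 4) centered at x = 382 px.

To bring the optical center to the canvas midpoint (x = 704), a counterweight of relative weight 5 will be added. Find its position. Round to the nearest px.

With the counterweight, Σw becomes 3 + 1 + 4 + 5 = 13.
x: need Σw·x = 13·704 = 9152. Existing = 3·428 + 1·194 + 4·382 = 3006. Remainder 6146 / 5 ≈ 1229.20.

x ≈ 1229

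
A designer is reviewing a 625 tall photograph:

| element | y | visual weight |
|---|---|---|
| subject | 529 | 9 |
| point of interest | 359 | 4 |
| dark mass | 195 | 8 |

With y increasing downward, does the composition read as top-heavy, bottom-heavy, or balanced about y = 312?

Σw = 9 + 4 + 8 = 21.
y: (9·529 + 4·359 + 8·195) / 21 = 7757 / 21 ≈ 369.38
Since 369.4 is below (larger y than) 312, the composition reads bottom-heavy.

bottom-heavy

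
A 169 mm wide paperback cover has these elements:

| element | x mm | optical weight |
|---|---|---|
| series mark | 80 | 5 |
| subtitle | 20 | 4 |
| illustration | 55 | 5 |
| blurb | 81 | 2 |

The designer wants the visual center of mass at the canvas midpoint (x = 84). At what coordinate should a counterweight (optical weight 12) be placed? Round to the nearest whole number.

With the counterweight, Σw becomes 5 + 4 + 5 + 2 + 12 = 28.
x: target moment 28×84 = 2352; current 5·80 + 4·20 + 5·55 + 2·81 = 917; the counterweight supplies 1435, so x = 1435/12 ≈ 119.58.

x ≈ 120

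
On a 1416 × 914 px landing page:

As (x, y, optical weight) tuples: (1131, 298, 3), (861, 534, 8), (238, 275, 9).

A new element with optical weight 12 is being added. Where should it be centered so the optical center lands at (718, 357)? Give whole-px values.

With the new element, Σw becomes 3 + 8 + 9 + 12 = 32.
Along x: (12423 + 12·x) / 32 = 718 (existing moment 3·1131 + 8·861 + 9·238 = 12423) ⇒ x = (22976 − 12423) / 12 ≈ 879.42.
Along y: (7641 + 12·y) / 32 = 357 (existing moment 3·298 + 8·534 + 9·275 = 7641) ⇒ y = (11424 − 7641) / 12 ≈ 315.25.

(879, 315)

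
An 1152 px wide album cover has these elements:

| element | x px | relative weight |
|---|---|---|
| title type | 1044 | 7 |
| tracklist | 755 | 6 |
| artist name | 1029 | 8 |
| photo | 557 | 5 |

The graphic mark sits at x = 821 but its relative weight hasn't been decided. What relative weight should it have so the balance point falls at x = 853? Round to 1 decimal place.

Known weights sum to 7 + 6 + 8 + 5 = 26; their moment is 7·1044 + 6·755 + 8·1029 + 5·557 = 22855.
Set Σw·x/Σw = 853: (22855 + 821w) = 853·(26 + w).
So w = (853·26 − 22855)/(821 − 853) = -677/-32 ≈ 21.16.

w ≈ 21.2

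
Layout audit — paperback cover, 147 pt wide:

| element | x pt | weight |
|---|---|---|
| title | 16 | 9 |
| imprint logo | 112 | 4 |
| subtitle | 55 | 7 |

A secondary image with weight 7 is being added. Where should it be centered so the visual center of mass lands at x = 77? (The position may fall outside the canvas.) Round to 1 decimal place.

With the secondary image, Σw becomes 9 + 4 + 7 + 7 = 27.
Along x: (977 + 7·x) / 27 = 77 (existing moment 9·16 + 4·112 + 7·55 = 977) ⇒ x = (2079 − 977) / 7 ≈ 157.43.

x ≈ 157.4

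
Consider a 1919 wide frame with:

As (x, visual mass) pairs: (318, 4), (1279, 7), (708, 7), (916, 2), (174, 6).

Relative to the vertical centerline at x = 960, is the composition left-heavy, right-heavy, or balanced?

Total weight = 4 + 7 + 7 + 2 + 6 = 26.
Σw·x = 4·318 + 7·1279 + 7·708 + 2·916 + 6·174 = 18057, so x̄ = 18057/26 ≈ 694.50.
694.5 lies left of the midline 960, so the layout is left-heavy.

left-heavy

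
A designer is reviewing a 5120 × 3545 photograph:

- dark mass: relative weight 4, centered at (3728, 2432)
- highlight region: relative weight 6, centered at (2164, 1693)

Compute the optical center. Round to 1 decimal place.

Σw = 4 + 6 = 10.
Σw·x = 4·3728 + 6·2164 = 27896, so x̄ = 27896/10 ≈ 2789.60.
Σw·y = 4·2432 + 6·1693 = 19886, so ȳ = 19886/10 ≈ 1988.60.

(2789.6, 1988.6)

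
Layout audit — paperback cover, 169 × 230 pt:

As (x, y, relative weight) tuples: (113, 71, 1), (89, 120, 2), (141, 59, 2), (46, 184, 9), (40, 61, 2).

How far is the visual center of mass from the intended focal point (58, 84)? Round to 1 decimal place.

≈ 54.6 pt

Weights sum to 1 + 2 + 2 + 9 + 2 = 16.
Σw·x = 1·113 + 2·89 + 2·141 + 9·46 + 2·40 = 1067, so x̄ = 1067/16 ≈ 66.69.
Σw·y = 1·71 + 2·120 + 2·59 + 9·184 + 2·61 = 2207, so ȳ = 2207/16 ≈ 137.94.
Relative to (58, 84): Δ = (8.69, 53.94); |Δ| = √(8.69² + 53.94²) ≈ 54.63.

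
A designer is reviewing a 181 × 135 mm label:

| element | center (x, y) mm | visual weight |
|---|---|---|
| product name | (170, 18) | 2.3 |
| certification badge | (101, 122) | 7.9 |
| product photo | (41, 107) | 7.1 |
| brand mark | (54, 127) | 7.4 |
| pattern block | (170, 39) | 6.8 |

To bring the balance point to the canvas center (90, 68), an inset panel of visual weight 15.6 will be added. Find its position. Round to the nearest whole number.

After adding the inset panel, total weight = 2.3 + 7.9 + 7.1 + 7.4 + 6.8 + 15.6 = 47.1.
x: target moment 47.1×90 = 4239.0; current 2.3·170 + 7.9·101 + 7.1·41 + 7.4·54 + 6.8·170 = 3035.6; the inset panel supplies 1203.4, so x = 1203.4/15.6 ≈ 77.14.
y: target moment 47.1×68 = 3202.8; current 2.3·18 + 7.9·122 + 7.1·107 + 7.4·127 + 6.8·39 = 2969.9; the inset panel supplies 232.9, so y = 232.9/15.6 ≈ 14.93.

(77, 15)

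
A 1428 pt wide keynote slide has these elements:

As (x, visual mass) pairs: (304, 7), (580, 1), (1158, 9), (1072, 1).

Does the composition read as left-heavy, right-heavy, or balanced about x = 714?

right-heavy

Total weight = 7 + 1 + 9 + 1 = 18.
x-moment: 7·304 + 1·580 + 9·1158 + 1·1072 = 14202; centroid 14202/18 ≈ 789.00.
Since 789.0 is right of 714, the composition reads right-heavy.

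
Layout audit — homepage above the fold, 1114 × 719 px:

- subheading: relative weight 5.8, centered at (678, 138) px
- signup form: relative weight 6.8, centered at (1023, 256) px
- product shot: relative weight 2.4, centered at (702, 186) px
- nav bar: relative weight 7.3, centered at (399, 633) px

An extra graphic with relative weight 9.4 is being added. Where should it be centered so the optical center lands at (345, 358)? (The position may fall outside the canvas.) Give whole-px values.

With the extra graphic, Σw becomes 5.8 + 6.8 + 2.4 + 7.3 + 9.4 = 31.7.
Along x: (15486.3 + 9.4·x) / 31.7 = 345 (existing moment 5.8·678 + 6.8·1023 + 2.4·702 + 7.3·399 = 15486.3) ⇒ x = (10936.5 − 15486.3) / 9.4 ≈ -484.02.
Along y: (7608.5 + 9.4·y) / 31.7 = 358 (existing moment 5.8·138 + 6.8·256 + 2.4·186 + 7.3·633 = 7608.5) ⇒ y = (11348.6 − 7608.5) / 9.4 ≈ 397.88.

(-484, 398)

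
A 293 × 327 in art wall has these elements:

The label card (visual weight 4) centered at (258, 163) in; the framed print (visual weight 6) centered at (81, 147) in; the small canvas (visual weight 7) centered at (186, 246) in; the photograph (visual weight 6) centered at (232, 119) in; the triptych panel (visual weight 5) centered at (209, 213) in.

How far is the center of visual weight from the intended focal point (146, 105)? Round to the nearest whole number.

≈ 86 in

Weights sum to 4 + 6 + 7 + 6 + 5 = 28.
x-moment: 4·258 + 6·81 + 7·186 + 6·232 + 5·209 = 5257; centroid 5257/28 ≈ 187.75.
y-moment: 4·163 + 6·147 + 7·246 + 6·119 + 5·213 = 5035; centroid 5035/28 ≈ 179.82.
Offset from (146, 105): Δx ≈ 41.75, Δy ≈ 74.82; distance = √(Δx² + Δy²) ≈ 85.68.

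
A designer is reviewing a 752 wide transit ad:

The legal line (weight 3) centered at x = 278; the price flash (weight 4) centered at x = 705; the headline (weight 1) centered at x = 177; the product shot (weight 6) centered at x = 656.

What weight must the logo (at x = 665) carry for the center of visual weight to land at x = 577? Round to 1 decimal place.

w ≈ 3.5

Known weights sum to 3 + 4 + 1 + 6 = 14; their moment is 3·278 + 4·705 + 1·177 + 6·656 = 7767.
Balance at x = 577 requires (7767 + w·665) / (14 + w) = 577.
So w = (577·14 − 7767)/(665 − 577) = 311/88 ≈ 3.53.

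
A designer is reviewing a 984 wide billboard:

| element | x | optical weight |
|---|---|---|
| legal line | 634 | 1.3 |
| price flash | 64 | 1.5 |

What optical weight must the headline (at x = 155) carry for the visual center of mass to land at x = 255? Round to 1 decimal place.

w ≈ 2.1

Known weights sum to 1.3 + 1.5 = 2.8; their moment is 1.3·634 + 1.5·64 = 920.2.
For the centroid to hit 255: (920.2 + w·155) / (2.8 + w) = 255.
Rearranging, w·(155 − 255) = 255·2.8 − 920.2 = -206.2, so w ≈ -206.2/-100 = 2.06.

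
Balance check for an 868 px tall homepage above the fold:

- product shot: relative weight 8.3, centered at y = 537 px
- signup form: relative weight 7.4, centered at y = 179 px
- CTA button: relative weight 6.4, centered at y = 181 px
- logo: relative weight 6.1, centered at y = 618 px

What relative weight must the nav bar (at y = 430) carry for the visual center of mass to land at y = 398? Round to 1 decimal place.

w ≈ 16.1

Existing Σw = 28.2 (8.3 + 7.4 + 6.4 + 6.1); existing moment 8.3·537 + 7.4·179 + 6.4·181 + 6.1·618 = 10709.9.
Set Σw·y/Σw = 398: (10709.9 + 430w) = 398·(28.2 + w).
So w = (398·28.2 − 10709.9)/(430 − 398) = 513.7/32 ≈ 16.05.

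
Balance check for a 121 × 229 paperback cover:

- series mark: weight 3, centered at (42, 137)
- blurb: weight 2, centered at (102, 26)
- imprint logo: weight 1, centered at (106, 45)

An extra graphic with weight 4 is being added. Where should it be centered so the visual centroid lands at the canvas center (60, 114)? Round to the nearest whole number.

With the extra graphic, Σw becomes 3 + 2 + 1 + 4 = 10.
Along x: (436 + 4·x) / 10 = 60 (existing moment 3·42 + 2·102 + 1·106 = 436) ⇒ x = (600 − 436) / 4 ≈ 41.00.
Along y: (508 + 4·y) / 10 = 114 (existing moment 3·137 + 2·26 + 1·45 = 508) ⇒ y = (1140 − 508) / 4 ≈ 158.00.

(41, 158)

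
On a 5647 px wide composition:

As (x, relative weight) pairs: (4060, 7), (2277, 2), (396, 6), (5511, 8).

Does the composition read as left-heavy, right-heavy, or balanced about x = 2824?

Σw = 7 + 2 + 6 + 8 = 23.
x: (7·4060 + 2·2277 + 6·396 + 8·5511) / 23 = 79438 / 23 ≈ 3453.83
3453.8 lies right of the midline 2824, so the layout is right-heavy.

right-heavy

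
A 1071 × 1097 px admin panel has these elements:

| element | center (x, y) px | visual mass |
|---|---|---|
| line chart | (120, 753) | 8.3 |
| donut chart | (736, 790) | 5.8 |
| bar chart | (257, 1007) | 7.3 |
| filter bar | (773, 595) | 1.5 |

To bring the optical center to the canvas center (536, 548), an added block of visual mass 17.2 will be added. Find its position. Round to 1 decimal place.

With the added block, Σw becomes 8.3 + 5.8 + 7.3 + 1.5 + 17.2 = 40.1.
x: need Σw·x = 40.1·536 = 21493.6. Existing = 8.3·120 + 5.8·736 + 7.3·257 + 1.5·773 = 8300.4. Remainder 13193.2 / 17.2 ≈ 767.05.
y: need Σw·y = 40.1·548 = 21974.8. Existing = 8.3·753 + 5.8·790 + 7.3·1007 + 1.5·595 = 19075.5. Remainder 2899.3 / 17.2 ≈ 168.56.

(767.0, 168.6)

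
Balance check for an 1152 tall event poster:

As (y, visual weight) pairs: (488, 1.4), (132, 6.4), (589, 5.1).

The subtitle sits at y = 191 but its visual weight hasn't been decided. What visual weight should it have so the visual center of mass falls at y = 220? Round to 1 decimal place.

w ≈ 58.4

Fixed elements: Σw = 1.4 + 6.4 + 5.1 = 12.9, Σw·y = 1.4·488 + 6.4·132 + 5.1·589 = 4531.9.
Balance at y = 220 requires (4531.9 + w·191) / (12.9 + w) = 220.
Rearranging, w·(191 − 220) = 220·12.9 − 4531.9 = -1693.9, so w ≈ -1693.9/-29 = 58.41.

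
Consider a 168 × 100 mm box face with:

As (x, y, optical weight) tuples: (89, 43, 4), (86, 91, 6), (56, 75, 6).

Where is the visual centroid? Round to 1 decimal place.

Weights sum to 4 + 6 + 6 = 16.
x-moment: 4·89 + 6·86 + 6·56 = 1208; centroid 1208/16 ≈ 75.50.
y-moment: 4·43 + 6·91 + 6·75 = 1168; centroid 1168/16 ≈ 73.00.

(75.5, 73.0)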